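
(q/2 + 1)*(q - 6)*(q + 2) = q^3/2 - q^2 - 10*q - 12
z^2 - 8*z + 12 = (z - 6)*(z - 2)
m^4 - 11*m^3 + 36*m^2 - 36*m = m*(m - 6)*(m - 3)*(m - 2)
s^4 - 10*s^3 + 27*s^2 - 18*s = s*(s - 6)*(s - 3)*(s - 1)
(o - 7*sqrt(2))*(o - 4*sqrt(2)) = o^2 - 11*sqrt(2)*o + 56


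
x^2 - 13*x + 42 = (x - 7)*(x - 6)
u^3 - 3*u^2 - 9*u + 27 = (u - 3)^2*(u + 3)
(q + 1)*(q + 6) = q^2 + 7*q + 6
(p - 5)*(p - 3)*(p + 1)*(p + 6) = p^4 - p^3 - 35*p^2 + 57*p + 90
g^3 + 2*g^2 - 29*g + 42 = (g - 3)*(g - 2)*(g + 7)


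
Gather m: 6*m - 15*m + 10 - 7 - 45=-9*m - 42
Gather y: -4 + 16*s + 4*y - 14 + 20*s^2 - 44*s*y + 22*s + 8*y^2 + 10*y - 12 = 20*s^2 + 38*s + 8*y^2 + y*(14 - 44*s) - 30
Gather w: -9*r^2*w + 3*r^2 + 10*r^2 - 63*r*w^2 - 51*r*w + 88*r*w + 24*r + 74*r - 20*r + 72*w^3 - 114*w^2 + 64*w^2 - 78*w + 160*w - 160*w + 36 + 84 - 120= 13*r^2 + 78*r + 72*w^3 + w^2*(-63*r - 50) + w*(-9*r^2 + 37*r - 78)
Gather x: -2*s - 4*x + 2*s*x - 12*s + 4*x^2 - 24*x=-14*s + 4*x^2 + x*(2*s - 28)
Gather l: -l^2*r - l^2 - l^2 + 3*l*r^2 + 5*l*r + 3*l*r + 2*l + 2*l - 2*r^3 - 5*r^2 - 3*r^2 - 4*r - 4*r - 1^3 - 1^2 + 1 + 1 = l^2*(-r - 2) + l*(3*r^2 + 8*r + 4) - 2*r^3 - 8*r^2 - 8*r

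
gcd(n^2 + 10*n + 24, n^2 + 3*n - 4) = n + 4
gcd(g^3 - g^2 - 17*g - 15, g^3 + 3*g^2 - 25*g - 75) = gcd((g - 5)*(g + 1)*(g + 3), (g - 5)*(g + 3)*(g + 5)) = g^2 - 2*g - 15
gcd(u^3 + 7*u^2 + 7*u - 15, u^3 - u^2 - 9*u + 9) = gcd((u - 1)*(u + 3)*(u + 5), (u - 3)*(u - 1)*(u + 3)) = u^2 + 2*u - 3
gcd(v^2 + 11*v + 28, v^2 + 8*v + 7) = v + 7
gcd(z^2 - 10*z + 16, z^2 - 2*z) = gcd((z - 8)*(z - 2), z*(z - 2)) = z - 2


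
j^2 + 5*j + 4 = (j + 1)*(j + 4)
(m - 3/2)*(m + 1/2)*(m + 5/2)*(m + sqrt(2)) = m^4 + sqrt(2)*m^3 + 3*m^3/2 - 13*m^2/4 + 3*sqrt(2)*m^2/2 - 13*sqrt(2)*m/4 - 15*m/8 - 15*sqrt(2)/8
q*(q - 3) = q^2 - 3*q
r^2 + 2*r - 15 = (r - 3)*(r + 5)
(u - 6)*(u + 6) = u^2 - 36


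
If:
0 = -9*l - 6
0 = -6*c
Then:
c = 0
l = -2/3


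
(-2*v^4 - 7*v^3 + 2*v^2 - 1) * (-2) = 4*v^4 + 14*v^3 - 4*v^2 + 2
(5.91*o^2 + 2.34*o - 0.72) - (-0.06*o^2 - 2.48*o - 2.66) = 5.97*o^2 + 4.82*o + 1.94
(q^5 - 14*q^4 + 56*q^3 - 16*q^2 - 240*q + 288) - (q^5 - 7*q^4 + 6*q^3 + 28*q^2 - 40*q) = -7*q^4 + 50*q^3 - 44*q^2 - 200*q + 288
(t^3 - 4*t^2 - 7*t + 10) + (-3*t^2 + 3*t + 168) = t^3 - 7*t^2 - 4*t + 178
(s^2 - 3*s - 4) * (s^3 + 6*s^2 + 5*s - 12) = s^5 + 3*s^4 - 17*s^3 - 51*s^2 + 16*s + 48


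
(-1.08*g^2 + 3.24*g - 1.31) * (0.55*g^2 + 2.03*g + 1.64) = -0.594*g^4 - 0.4104*g^3 + 4.0855*g^2 + 2.6543*g - 2.1484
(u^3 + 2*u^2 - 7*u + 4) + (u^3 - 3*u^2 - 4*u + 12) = 2*u^3 - u^2 - 11*u + 16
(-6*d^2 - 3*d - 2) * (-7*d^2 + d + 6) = 42*d^4 + 15*d^3 - 25*d^2 - 20*d - 12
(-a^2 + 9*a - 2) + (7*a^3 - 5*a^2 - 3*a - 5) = 7*a^3 - 6*a^2 + 6*a - 7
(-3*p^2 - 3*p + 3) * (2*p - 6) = -6*p^3 + 12*p^2 + 24*p - 18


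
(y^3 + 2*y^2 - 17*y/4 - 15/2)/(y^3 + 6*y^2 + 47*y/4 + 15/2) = (y - 2)/(y + 2)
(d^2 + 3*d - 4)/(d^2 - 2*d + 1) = (d + 4)/(d - 1)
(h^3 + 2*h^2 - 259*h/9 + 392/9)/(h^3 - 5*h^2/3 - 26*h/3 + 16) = (h^2 + 14*h/3 - 49/3)/(h^2 + h - 6)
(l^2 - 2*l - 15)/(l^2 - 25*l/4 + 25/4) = 4*(l + 3)/(4*l - 5)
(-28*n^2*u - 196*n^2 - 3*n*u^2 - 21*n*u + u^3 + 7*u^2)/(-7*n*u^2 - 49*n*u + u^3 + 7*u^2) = (4*n + u)/u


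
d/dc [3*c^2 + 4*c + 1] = 6*c + 4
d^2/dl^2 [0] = 0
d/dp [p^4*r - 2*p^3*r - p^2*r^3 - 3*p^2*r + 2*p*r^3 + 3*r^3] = 2*r*(2*p^3 - 3*p^2 - p*r^2 - 3*p + r^2)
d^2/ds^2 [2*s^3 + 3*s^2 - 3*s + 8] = 12*s + 6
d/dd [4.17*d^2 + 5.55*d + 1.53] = 8.34*d + 5.55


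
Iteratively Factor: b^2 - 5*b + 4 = (b - 1)*(b - 4)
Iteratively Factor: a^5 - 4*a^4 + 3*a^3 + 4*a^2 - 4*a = (a - 2)*(a^4 - 2*a^3 - a^2 + 2*a) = (a - 2)^2*(a^3 - a) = (a - 2)^2*(a + 1)*(a^2 - a) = a*(a - 2)^2*(a + 1)*(a - 1)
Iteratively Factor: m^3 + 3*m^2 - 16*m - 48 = (m + 3)*(m^2 - 16) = (m - 4)*(m + 3)*(m + 4)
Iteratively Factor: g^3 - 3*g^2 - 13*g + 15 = (g + 3)*(g^2 - 6*g + 5) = (g - 5)*(g + 3)*(g - 1)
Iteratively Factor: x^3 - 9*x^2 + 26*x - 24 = (x - 2)*(x^2 - 7*x + 12) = (x - 4)*(x - 2)*(x - 3)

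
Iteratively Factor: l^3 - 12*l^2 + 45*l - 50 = (l - 2)*(l^2 - 10*l + 25) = (l - 5)*(l - 2)*(l - 5)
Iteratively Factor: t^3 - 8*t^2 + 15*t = (t - 3)*(t^2 - 5*t) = t*(t - 3)*(t - 5)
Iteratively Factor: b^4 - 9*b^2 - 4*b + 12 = (b + 2)*(b^3 - 2*b^2 - 5*b + 6) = (b - 3)*(b + 2)*(b^2 + b - 2) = (b - 3)*(b + 2)^2*(b - 1)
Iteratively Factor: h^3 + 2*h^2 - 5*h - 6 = (h + 1)*(h^2 + h - 6) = (h + 1)*(h + 3)*(h - 2)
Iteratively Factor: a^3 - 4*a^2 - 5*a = (a - 5)*(a^2 + a) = a*(a - 5)*(a + 1)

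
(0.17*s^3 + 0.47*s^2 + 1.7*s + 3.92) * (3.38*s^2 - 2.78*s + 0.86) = 0.5746*s^5 + 1.116*s^4 + 4.5856*s^3 + 8.9278*s^2 - 9.4356*s + 3.3712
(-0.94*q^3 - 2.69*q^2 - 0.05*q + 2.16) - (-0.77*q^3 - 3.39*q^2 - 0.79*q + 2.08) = -0.17*q^3 + 0.7*q^2 + 0.74*q + 0.0800000000000001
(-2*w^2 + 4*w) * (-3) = 6*w^2 - 12*w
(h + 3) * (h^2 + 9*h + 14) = h^3 + 12*h^2 + 41*h + 42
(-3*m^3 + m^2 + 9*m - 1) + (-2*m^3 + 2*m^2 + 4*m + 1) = -5*m^3 + 3*m^2 + 13*m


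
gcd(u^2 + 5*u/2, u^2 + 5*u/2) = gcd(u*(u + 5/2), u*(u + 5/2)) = u^2 + 5*u/2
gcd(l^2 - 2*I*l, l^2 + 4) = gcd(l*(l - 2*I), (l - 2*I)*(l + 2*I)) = l - 2*I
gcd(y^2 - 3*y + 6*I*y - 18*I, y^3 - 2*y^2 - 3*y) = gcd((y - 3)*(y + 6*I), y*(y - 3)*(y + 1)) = y - 3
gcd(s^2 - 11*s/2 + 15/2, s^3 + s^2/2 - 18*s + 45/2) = s - 3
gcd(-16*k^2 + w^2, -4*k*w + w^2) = -4*k + w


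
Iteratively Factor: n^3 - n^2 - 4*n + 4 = (n + 2)*(n^2 - 3*n + 2) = (n - 1)*(n + 2)*(n - 2)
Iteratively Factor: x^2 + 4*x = (x)*(x + 4)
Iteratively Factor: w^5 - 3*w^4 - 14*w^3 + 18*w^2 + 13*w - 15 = (w - 5)*(w^4 + 2*w^3 - 4*w^2 - 2*w + 3) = (w - 5)*(w + 3)*(w^3 - w^2 - w + 1) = (w - 5)*(w - 1)*(w + 3)*(w^2 - 1) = (w - 5)*(w - 1)^2*(w + 3)*(w + 1)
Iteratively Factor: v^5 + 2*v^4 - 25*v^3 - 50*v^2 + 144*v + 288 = (v - 4)*(v^4 + 6*v^3 - v^2 - 54*v - 72) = (v - 4)*(v + 3)*(v^3 + 3*v^2 - 10*v - 24) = (v - 4)*(v - 3)*(v + 3)*(v^2 + 6*v + 8) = (v - 4)*(v - 3)*(v + 3)*(v + 4)*(v + 2)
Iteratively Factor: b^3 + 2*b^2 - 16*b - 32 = (b + 4)*(b^2 - 2*b - 8) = (b + 2)*(b + 4)*(b - 4)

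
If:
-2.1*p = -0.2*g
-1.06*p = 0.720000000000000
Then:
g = -7.13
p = -0.68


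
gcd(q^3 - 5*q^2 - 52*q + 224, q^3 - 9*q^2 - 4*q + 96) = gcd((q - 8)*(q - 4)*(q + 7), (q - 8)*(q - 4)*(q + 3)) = q^2 - 12*q + 32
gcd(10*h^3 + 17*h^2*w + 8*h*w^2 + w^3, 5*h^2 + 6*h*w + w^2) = 5*h^2 + 6*h*w + w^2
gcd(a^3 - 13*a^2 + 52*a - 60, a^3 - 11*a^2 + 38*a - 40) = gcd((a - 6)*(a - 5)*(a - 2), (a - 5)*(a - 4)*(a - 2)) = a^2 - 7*a + 10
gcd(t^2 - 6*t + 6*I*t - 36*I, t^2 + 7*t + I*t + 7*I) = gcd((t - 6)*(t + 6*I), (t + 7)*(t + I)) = 1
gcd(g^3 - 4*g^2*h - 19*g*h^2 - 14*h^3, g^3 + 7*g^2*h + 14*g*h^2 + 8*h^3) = g^2 + 3*g*h + 2*h^2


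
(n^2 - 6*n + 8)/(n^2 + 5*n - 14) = (n - 4)/(n + 7)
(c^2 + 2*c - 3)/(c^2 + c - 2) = (c + 3)/(c + 2)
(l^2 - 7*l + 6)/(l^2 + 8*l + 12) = (l^2 - 7*l + 6)/(l^2 + 8*l + 12)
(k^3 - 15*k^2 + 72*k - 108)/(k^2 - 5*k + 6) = (k^2 - 12*k + 36)/(k - 2)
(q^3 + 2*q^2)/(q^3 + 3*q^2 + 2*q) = q/(q + 1)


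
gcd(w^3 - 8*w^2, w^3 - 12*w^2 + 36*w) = w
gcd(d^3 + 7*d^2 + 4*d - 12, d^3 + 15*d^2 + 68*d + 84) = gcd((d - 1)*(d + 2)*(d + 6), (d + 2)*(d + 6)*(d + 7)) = d^2 + 8*d + 12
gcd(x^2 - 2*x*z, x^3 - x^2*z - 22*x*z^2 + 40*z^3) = x - 2*z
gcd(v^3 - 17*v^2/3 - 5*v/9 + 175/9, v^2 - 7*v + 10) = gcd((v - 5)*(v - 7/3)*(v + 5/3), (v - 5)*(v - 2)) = v - 5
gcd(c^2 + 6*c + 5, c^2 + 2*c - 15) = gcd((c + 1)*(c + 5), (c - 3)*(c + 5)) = c + 5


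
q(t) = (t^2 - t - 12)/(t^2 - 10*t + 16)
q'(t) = (10 - 2*t)*(t^2 - t - 12)/(t^2 - 10*t + 16)^2 + (2*t - 1)/(t^2 - 10*t + 16)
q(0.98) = -1.68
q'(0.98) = -1.75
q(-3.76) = 0.09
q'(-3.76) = -0.10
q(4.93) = -0.82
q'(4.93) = -0.97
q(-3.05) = 0.01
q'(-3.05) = -0.13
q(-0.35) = -0.59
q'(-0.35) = -0.41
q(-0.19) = -0.66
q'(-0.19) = -0.46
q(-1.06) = -0.35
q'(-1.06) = -0.27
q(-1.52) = -0.24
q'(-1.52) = -0.22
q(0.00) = -0.75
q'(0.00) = -0.53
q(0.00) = -0.75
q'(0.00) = -0.53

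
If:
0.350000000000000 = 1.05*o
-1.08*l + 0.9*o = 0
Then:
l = 0.28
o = 0.33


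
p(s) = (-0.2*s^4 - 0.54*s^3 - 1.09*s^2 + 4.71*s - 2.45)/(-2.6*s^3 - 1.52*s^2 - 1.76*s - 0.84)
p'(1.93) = 0.21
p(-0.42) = 26.02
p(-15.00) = -1.02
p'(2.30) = 0.18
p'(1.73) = 0.23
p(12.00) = 1.09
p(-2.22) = -0.72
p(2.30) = 0.21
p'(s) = (7.8*s^2 + 3.04*s + 1.76)*(-0.2*s^4 - 0.54*s^3 - 1.09*s^2 + 4.71*s - 2.45)/(-2.6*s^3 - 1.52*s^2 - 1.76*s - 0.84)^2 + (-0.8*s^3 - 1.62*s^2 - 2.18*s + 4.71)/(-2.6*s^3 - 1.52*s^2 - 1.76*s - 0.84) = (0.52*s^6 + 0.608000000000001*s^5 - 0.9572*s^4 + 27.0648*s^3 - 8.67160000000001*s^2 - 5.6168*s - 8.2684)/(6.76*s^6 + 7.904*s^5 + 11.4624*s^4 + 9.7184*s^3 + 5.6512*s^2 + 2.9568*s + 0.7056)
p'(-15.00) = 0.07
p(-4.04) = -0.37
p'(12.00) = 0.08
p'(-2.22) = -0.57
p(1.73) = 0.10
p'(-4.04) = -0.02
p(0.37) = 0.48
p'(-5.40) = 0.03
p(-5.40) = -0.39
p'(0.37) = -3.04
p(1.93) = 0.14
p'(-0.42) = -304.98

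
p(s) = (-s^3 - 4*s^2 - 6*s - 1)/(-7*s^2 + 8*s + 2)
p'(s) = (14*s - 8)*(-s^3 - 4*s^2 - 6*s - 1)/(-7*s^2 + 8*s + 2)^2 + (-3*s^2 - 8*s - 6)/(-7*s^2 + 8*s + 2) = (7*s^4 - 16*s^3 - 80*s^2 - 30*s - 4)/(49*s^4 - 112*s^3 + 36*s^2 + 32*s + 4)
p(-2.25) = -0.07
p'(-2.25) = 0.01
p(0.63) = -1.55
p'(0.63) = -3.17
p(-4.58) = -0.21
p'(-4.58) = 0.09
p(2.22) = 3.05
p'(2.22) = -2.16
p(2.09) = 3.39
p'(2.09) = -3.05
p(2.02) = 3.62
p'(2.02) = -3.76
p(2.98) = 2.23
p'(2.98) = -0.51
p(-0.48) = -0.31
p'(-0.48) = -0.49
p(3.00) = 2.22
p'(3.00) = -0.50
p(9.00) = 2.25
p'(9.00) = 0.11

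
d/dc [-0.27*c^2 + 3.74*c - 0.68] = 3.74 - 0.54*c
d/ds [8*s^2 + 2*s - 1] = 16*s + 2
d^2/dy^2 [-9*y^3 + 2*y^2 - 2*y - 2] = 4 - 54*y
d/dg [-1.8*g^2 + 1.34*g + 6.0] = 1.34 - 3.6*g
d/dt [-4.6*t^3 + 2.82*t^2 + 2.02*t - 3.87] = -13.8*t^2 + 5.64*t + 2.02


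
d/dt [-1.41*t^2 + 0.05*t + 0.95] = 0.05 - 2.82*t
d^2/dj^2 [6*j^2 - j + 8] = 12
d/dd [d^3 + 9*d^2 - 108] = 3*d*(d + 6)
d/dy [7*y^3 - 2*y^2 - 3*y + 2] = 21*y^2 - 4*y - 3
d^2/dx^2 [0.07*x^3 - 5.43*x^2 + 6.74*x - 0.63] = 0.42*x - 10.86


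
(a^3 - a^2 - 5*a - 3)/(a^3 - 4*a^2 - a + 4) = (a^2 - 2*a - 3)/(a^2 - 5*a + 4)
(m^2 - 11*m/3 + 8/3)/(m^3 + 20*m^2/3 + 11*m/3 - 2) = (3*m^2 - 11*m + 8)/(3*m^3 + 20*m^2 + 11*m - 6)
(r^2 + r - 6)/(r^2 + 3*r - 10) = (r + 3)/(r + 5)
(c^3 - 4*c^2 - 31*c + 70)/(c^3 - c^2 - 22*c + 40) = (c - 7)/(c - 4)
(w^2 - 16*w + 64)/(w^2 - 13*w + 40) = (w - 8)/(w - 5)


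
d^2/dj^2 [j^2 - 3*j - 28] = 2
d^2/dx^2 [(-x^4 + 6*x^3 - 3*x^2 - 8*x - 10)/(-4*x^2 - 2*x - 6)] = (4*x^6 + 6*x^5 + 21*x^4 + 80*x^3 + 66*x^2 - 246*x - 47)/(8*x^6 + 12*x^5 + 42*x^4 + 37*x^3 + 63*x^2 + 27*x + 27)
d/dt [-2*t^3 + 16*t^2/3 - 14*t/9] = -6*t^2 + 32*t/3 - 14/9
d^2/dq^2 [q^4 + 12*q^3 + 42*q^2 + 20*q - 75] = 12*q^2 + 72*q + 84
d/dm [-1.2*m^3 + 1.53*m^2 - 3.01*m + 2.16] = -3.6*m^2 + 3.06*m - 3.01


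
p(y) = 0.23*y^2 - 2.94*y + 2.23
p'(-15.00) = -9.84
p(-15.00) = 98.08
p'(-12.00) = -8.46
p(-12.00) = 70.63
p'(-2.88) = -4.26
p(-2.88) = 12.60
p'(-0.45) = -3.15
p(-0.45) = 3.60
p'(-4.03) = -4.79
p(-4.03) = 17.81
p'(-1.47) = -3.62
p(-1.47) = 7.05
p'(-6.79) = -6.06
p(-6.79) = 32.80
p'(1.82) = -2.10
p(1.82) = -2.36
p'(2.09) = -1.98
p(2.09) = -2.91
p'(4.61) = -0.82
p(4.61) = -6.44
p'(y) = 0.46*y - 2.94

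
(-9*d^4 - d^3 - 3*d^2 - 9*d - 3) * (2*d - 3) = -18*d^5 + 25*d^4 - 3*d^3 - 9*d^2 + 21*d + 9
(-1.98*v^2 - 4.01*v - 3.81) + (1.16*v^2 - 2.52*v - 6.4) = -0.82*v^2 - 6.53*v - 10.21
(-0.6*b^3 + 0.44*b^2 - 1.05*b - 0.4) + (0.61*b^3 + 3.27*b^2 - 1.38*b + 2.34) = 0.01*b^3 + 3.71*b^2 - 2.43*b + 1.94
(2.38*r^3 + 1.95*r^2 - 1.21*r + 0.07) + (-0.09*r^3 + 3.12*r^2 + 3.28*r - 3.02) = 2.29*r^3 + 5.07*r^2 + 2.07*r - 2.95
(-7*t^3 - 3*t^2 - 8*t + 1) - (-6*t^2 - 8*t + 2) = -7*t^3 + 3*t^2 - 1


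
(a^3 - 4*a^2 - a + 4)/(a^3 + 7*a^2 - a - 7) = (a - 4)/(a + 7)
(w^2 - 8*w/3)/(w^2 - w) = (w - 8/3)/(w - 1)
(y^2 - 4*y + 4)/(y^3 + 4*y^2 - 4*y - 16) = (y - 2)/(y^2 + 6*y + 8)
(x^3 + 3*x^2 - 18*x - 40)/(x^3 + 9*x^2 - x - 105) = (x^2 - 2*x - 8)/(x^2 + 4*x - 21)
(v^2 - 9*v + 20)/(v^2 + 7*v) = (v^2 - 9*v + 20)/(v*(v + 7))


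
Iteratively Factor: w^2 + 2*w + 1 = (w + 1)*(w + 1)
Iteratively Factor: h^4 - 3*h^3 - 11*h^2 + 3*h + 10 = (h + 1)*(h^3 - 4*h^2 - 7*h + 10) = (h - 1)*(h + 1)*(h^2 - 3*h - 10) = (h - 5)*(h - 1)*(h + 1)*(h + 2)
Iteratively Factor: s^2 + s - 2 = (s - 1)*(s + 2)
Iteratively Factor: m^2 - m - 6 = (m - 3)*(m + 2)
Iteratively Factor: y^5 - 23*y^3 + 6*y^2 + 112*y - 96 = (y + 4)*(y^4 - 4*y^3 - 7*y^2 + 34*y - 24) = (y - 4)*(y + 4)*(y^3 - 7*y + 6) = (y - 4)*(y - 1)*(y + 4)*(y^2 + y - 6) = (y - 4)*(y - 2)*(y - 1)*(y + 4)*(y + 3)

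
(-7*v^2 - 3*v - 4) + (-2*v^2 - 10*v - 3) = -9*v^2 - 13*v - 7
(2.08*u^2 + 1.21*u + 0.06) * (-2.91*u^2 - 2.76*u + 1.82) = -6.0528*u^4 - 9.2619*u^3 + 0.271400000000001*u^2 + 2.0366*u + 0.1092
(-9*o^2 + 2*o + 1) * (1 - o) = 9*o^3 - 11*o^2 + o + 1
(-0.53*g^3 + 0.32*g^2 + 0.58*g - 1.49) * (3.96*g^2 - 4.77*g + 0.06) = -2.0988*g^5 + 3.7953*g^4 + 0.7386*g^3 - 8.6478*g^2 + 7.1421*g - 0.0894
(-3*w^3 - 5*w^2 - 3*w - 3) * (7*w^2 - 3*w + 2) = -21*w^5 - 26*w^4 - 12*w^3 - 22*w^2 + 3*w - 6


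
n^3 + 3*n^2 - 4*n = n*(n - 1)*(n + 4)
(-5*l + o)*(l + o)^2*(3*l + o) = -15*l^4 - 32*l^3*o - 18*l^2*o^2 + o^4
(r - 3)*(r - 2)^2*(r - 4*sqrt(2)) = r^4 - 7*r^3 - 4*sqrt(2)*r^3 + 16*r^2 + 28*sqrt(2)*r^2 - 64*sqrt(2)*r - 12*r + 48*sqrt(2)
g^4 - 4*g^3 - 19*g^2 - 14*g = g*(g - 7)*(g + 1)*(g + 2)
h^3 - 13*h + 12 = (h - 3)*(h - 1)*(h + 4)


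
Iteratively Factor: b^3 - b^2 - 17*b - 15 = (b + 3)*(b^2 - 4*b - 5) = (b - 5)*(b + 3)*(b + 1)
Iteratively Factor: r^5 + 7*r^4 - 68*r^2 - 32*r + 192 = (r - 2)*(r^4 + 9*r^3 + 18*r^2 - 32*r - 96) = (r - 2)*(r + 4)*(r^3 + 5*r^2 - 2*r - 24) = (r - 2)*(r + 3)*(r + 4)*(r^2 + 2*r - 8) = (r - 2)^2*(r + 3)*(r + 4)*(r + 4)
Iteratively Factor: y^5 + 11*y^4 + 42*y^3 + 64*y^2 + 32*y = (y)*(y^4 + 11*y^3 + 42*y^2 + 64*y + 32) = y*(y + 2)*(y^3 + 9*y^2 + 24*y + 16) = y*(y + 2)*(y + 4)*(y^2 + 5*y + 4) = y*(y + 1)*(y + 2)*(y + 4)*(y + 4)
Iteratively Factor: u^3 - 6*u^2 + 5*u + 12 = (u - 4)*(u^2 - 2*u - 3) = (u - 4)*(u - 3)*(u + 1)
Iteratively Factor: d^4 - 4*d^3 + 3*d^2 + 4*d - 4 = (d - 1)*(d^3 - 3*d^2 + 4) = (d - 1)*(d + 1)*(d^2 - 4*d + 4) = (d - 2)*(d - 1)*(d + 1)*(d - 2)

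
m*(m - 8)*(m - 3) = m^3 - 11*m^2 + 24*m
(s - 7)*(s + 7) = s^2 - 49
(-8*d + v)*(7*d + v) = -56*d^2 - d*v + v^2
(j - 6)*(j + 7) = j^2 + j - 42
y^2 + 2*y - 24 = (y - 4)*(y + 6)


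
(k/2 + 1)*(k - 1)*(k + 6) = k^3/2 + 7*k^2/2 + 2*k - 6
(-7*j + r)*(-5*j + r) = 35*j^2 - 12*j*r + r^2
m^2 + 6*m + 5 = (m + 1)*(m + 5)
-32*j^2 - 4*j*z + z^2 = (-8*j + z)*(4*j + z)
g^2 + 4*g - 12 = (g - 2)*(g + 6)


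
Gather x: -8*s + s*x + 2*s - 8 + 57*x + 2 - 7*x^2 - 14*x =-6*s - 7*x^2 + x*(s + 43) - 6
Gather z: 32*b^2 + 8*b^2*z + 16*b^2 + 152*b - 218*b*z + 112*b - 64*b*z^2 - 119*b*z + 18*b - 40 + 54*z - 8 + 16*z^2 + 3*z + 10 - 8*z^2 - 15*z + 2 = 48*b^2 + 282*b + z^2*(8 - 64*b) + z*(8*b^2 - 337*b + 42) - 36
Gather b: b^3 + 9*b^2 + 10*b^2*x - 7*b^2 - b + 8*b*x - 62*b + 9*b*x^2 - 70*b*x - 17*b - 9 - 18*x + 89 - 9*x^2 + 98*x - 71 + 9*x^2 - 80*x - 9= b^3 + b^2*(10*x + 2) + b*(9*x^2 - 62*x - 80)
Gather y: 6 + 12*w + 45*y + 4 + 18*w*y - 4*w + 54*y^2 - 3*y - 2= 8*w + 54*y^2 + y*(18*w + 42) + 8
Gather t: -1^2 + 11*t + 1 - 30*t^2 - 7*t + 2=-30*t^2 + 4*t + 2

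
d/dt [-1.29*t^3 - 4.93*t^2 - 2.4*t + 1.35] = -3.87*t^2 - 9.86*t - 2.4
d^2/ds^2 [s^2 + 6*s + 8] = 2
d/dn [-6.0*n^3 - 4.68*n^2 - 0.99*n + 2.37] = -18.0*n^2 - 9.36*n - 0.99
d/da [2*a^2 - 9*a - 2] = 4*a - 9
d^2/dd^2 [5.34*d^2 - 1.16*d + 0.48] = 10.6800000000000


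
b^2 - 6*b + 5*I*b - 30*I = (b - 6)*(b + 5*I)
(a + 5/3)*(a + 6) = a^2 + 23*a/3 + 10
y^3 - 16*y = y*(y - 4)*(y + 4)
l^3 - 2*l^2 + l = l*(l - 1)^2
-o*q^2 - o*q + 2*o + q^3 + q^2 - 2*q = (-o + q)*(q - 1)*(q + 2)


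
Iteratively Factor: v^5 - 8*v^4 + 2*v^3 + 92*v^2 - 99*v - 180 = (v - 4)*(v^4 - 4*v^3 - 14*v^2 + 36*v + 45) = (v - 4)*(v + 1)*(v^3 - 5*v^2 - 9*v + 45) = (v - 5)*(v - 4)*(v + 1)*(v^2 - 9) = (v - 5)*(v - 4)*(v - 3)*(v + 1)*(v + 3)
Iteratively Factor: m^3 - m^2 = (m - 1)*(m^2) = m*(m - 1)*(m)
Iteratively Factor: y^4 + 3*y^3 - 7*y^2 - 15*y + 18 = (y + 3)*(y^3 - 7*y + 6) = (y + 3)^2*(y^2 - 3*y + 2) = (y - 1)*(y + 3)^2*(y - 2)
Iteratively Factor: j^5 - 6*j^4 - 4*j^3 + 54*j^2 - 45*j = (j + 3)*(j^4 - 9*j^3 + 23*j^2 - 15*j) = (j - 3)*(j + 3)*(j^3 - 6*j^2 + 5*j) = (j - 5)*(j - 3)*(j + 3)*(j^2 - j) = j*(j - 5)*(j - 3)*(j + 3)*(j - 1)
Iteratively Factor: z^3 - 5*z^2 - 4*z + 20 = (z + 2)*(z^2 - 7*z + 10) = (z - 2)*(z + 2)*(z - 5)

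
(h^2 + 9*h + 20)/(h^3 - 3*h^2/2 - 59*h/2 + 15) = 2*(h + 4)/(2*h^2 - 13*h + 6)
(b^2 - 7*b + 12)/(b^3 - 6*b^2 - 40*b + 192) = (b - 3)/(b^2 - 2*b - 48)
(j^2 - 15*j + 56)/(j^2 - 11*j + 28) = (j - 8)/(j - 4)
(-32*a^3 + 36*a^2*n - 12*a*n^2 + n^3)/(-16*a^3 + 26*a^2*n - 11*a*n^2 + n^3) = (2*a - n)/(a - n)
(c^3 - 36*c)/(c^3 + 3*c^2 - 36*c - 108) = c/(c + 3)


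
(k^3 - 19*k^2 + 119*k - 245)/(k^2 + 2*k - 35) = (k^2 - 14*k + 49)/(k + 7)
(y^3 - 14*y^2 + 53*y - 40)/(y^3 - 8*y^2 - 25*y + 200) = (y - 1)/(y + 5)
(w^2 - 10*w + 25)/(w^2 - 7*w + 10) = (w - 5)/(w - 2)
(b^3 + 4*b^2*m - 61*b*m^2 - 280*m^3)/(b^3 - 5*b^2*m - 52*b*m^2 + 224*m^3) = (b + 5*m)/(b - 4*m)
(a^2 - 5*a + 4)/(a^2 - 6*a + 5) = (a - 4)/(a - 5)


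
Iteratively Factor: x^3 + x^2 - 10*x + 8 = (x - 1)*(x^2 + 2*x - 8) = (x - 1)*(x + 4)*(x - 2)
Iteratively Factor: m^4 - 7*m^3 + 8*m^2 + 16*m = (m)*(m^3 - 7*m^2 + 8*m + 16) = m*(m - 4)*(m^2 - 3*m - 4) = m*(m - 4)^2*(m + 1)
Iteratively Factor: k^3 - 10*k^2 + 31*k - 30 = (k - 3)*(k^2 - 7*k + 10) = (k - 3)*(k - 2)*(k - 5)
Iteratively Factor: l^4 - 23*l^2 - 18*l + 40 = (l + 4)*(l^3 - 4*l^2 - 7*l + 10) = (l - 1)*(l + 4)*(l^2 - 3*l - 10) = (l - 1)*(l + 2)*(l + 4)*(l - 5)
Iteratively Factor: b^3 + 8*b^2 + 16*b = (b + 4)*(b^2 + 4*b) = (b + 4)^2*(b)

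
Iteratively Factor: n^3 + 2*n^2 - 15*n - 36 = (n + 3)*(n^2 - n - 12) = (n + 3)^2*(n - 4)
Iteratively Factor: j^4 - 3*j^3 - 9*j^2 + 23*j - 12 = (j - 4)*(j^3 + j^2 - 5*j + 3) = (j - 4)*(j - 1)*(j^2 + 2*j - 3) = (j - 4)*(j - 1)^2*(j + 3)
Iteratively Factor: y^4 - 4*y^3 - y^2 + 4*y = (y)*(y^3 - 4*y^2 - y + 4) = y*(y + 1)*(y^2 - 5*y + 4) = y*(y - 1)*(y + 1)*(y - 4)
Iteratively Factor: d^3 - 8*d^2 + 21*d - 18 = (d - 3)*(d^2 - 5*d + 6) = (d - 3)^2*(d - 2)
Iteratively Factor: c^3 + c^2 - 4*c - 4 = (c + 2)*(c^2 - c - 2) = (c - 2)*(c + 2)*(c + 1)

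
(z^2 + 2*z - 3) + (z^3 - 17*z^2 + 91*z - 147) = z^3 - 16*z^2 + 93*z - 150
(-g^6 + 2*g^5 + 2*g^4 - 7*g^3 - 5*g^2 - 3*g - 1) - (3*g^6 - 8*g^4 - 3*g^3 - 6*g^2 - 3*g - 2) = -4*g^6 + 2*g^5 + 10*g^4 - 4*g^3 + g^2 + 1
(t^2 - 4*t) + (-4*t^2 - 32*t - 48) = -3*t^2 - 36*t - 48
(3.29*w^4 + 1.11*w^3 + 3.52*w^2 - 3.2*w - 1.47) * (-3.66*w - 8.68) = -12.0414*w^5 - 32.6198*w^4 - 22.518*w^3 - 18.8416*w^2 + 33.1562*w + 12.7596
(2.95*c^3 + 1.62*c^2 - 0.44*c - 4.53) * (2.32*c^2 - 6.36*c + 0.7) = 6.844*c^5 - 15.0036*c^4 - 9.259*c^3 - 6.5772*c^2 + 28.5028*c - 3.171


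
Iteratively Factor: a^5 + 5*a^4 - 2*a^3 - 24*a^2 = (a + 3)*(a^4 + 2*a^3 - 8*a^2) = (a + 3)*(a + 4)*(a^3 - 2*a^2) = a*(a + 3)*(a + 4)*(a^2 - 2*a) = a*(a - 2)*(a + 3)*(a + 4)*(a)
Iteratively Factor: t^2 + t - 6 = (t + 3)*(t - 2)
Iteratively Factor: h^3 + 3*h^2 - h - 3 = (h + 3)*(h^2 - 1) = (h + 1)*(h + 3)*(h - 1)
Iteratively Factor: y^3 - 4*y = (y)*(y^2 - 4) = y*(y - 2)*(y + 2)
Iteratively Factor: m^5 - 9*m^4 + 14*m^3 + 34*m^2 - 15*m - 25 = (m + 1)*(m^4 - 10*m^3 + 24*m^2 + 10*m - 25) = (m - 5)*(m + 1)*(m^3 - 5*m^2 - m + 5) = (m - 5)*(m + 1)^2*(m^2 - 6*m + 5) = (m - 5)^2*(m + 1)^2*(m - 1)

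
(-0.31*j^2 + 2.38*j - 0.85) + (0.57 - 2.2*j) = -0.31*j^2 + 0.18*j - 0.28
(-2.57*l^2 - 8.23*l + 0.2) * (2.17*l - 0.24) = -5.5769*l^3 - 17.2423*l^2 + 2.4092*l - 0.048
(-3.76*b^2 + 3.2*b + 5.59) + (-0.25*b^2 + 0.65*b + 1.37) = -4.01*b^2 + 3.85*b + 6.96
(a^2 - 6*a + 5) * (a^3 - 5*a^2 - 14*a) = a^5 - 11*a^4 + 21*a^3 + 59*a^2 - 70*a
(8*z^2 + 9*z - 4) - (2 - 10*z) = 8*z^2 + 19*z - 6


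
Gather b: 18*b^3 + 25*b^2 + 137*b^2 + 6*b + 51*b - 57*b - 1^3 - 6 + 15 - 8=18*b^3 + 162*b^2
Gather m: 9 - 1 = 8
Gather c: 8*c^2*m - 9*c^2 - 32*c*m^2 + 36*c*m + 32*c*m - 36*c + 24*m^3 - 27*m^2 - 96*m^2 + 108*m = c^2*(8*m - 9) + c*(-32*m^2 + 68*m - 36) + 24*m^3 - 123*m^2 + 108*m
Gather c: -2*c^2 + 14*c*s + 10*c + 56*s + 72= -2*c^2 + c*(14*s + 10) + 56*s + 72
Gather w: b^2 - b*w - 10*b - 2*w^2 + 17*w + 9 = b^2 - 10*b - 2*w^2 + w*(17 - b) + 9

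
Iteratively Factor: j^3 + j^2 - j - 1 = (j + 1)*(j^2 - 1) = (j - 1)*(j + 1)*(j + 1)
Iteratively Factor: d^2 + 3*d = (d)*(d + 3)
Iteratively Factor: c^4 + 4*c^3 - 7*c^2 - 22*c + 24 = (c - 1)*(c^3 + 5*c^2 - 2*c - 24) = (c - 1)*(c + 3)*(c^2 + 2*c - 8) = (c - 2)*(c - 1)*(c + 3)*(c + 4)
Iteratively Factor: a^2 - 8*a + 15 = (a - 3)*(a - 5)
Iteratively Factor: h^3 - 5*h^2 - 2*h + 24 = (h - 3)*(h^2 - 2*h - 8) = (h - 3)*(h + 2)*(h - 4)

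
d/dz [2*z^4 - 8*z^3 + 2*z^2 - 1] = 4*z*(2*z^2 - 6*z + 1)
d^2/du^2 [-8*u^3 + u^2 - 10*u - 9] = 2 - 48*u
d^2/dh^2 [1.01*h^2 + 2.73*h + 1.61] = 2.02000000000000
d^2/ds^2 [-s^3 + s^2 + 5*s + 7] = 2 - 6*s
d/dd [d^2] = 2*d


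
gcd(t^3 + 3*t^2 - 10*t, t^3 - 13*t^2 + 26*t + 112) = 1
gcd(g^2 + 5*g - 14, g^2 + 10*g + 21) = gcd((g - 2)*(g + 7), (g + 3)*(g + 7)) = g + 7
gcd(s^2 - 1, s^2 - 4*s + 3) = s - 1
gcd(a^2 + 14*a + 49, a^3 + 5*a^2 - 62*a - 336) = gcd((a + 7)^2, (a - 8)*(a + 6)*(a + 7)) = a + 7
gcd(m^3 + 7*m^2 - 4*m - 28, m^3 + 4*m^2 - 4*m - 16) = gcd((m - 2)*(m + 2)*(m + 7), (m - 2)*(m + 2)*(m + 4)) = m^2 - 4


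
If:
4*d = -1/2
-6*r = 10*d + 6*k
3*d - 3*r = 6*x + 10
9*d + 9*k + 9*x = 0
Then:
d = -1/8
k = 47/36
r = -79/72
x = -85/72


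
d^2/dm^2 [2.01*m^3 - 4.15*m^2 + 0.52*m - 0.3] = 12.06*m - 8.3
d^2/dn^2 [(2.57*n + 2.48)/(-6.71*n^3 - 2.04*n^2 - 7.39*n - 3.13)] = (-694.271622*n^5 - 1550.992344*n^4 - 309.66967*n^3 - 152.066748*n^2 + 186.64908*n - 120.313626)/(302.111711*n^9 + 275.547492*n^8 + 1081.957305*n^7 + 1038.209619*n^6 + 1448.672397*n^5 + 1304.545458*n^4 + 883.914784*n^3 + 572.764647*n^2 + 217.197273*n + 30.664297)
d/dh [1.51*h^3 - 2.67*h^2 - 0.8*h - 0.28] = 4.53*h^2 - 5.34*h - 0.8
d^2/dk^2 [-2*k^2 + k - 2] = -4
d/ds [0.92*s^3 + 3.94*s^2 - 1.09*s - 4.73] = 2.76*s^2 + 7.88*s - 1.09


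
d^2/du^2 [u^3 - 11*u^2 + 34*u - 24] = 6*u - 22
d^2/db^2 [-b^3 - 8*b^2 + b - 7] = -6*b - 16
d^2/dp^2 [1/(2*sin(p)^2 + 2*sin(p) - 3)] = 2*(-8*sin(p)^4 - 6*sin(p)^3 - 2*sin(p)^2 + 9*sin(p) + 10)/(2*sin(p) - cos(2*p) - 2)^3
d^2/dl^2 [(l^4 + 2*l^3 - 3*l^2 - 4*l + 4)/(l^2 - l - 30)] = 2*(l^6 - 3*l^5 - 87*l^4 + 295*l^3 + 5322*l^2 + 5028*l - 2456)/(l^6 - 3*l^5 - 87*l^4 + 179*l^3 + 2610*l^2 - 2700*l - 27000)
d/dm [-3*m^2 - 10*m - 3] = -6*m - 10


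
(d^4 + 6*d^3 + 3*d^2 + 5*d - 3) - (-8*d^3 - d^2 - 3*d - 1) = d^4 + 14*d^3 + 4*d^2 + 8*d - 2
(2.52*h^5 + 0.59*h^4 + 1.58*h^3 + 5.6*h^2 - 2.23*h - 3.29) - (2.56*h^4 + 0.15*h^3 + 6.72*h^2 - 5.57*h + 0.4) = 2.52*h^5 - 1.97*h^4 + 1.43*h^3 - 1.12*h^2 + 3.34*h - 3.69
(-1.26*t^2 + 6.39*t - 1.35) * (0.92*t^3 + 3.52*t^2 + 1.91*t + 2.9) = -1.1592*t^5 + 1.4436*t^4 + 18.8442*t^3 + 3.7989*t^2 + 15.9525*t - 3.915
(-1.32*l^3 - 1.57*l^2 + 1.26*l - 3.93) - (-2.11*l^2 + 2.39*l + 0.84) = -1.32*l^3 + 0.54*l^2 - 1.13*l - 4.77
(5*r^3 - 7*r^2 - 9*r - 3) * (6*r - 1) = 30*r^4 - 47*r^3 - 47*r^2 - 9*r + 3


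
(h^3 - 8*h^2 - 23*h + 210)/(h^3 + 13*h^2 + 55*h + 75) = (h^2 - 13*h + 42)/(h^2 + 8*h + 15)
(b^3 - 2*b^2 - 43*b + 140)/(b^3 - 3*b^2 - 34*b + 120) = (b + 7)/(b + 6)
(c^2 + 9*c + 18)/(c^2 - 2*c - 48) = (c + 3)/(c - 8)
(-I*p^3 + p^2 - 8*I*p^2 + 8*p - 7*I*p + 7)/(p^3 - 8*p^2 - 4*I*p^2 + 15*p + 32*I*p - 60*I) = (-I*p^3 + p^2*(1 - 8*I) + p*(8 - 7*I) + 7)/(p^3 - 4*p^2*(2 + I) + p*(15 + 32*I) - 60*I)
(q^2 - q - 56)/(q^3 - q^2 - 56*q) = 1/q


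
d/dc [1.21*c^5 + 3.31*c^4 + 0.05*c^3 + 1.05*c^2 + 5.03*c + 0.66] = 6.05*c^4 + 13.24*c^3 + 0.15*c^2 + 2.1*c + 5.03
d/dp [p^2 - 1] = 2*p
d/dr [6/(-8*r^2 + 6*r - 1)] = 12*(8*r - 3)/(8*r^2 - 6*r + 1)^2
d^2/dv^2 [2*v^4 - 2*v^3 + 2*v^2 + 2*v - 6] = 24*v^2 - 12*v + 4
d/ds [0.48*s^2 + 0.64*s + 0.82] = 0.96*s + 0.64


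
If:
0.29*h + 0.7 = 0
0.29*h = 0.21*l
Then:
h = -2.41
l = -3.33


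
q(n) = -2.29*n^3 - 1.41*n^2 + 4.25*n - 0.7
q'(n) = -6.87*n^2 - 2.82*n + 4.25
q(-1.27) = -3.68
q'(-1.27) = -3.25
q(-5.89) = 393.28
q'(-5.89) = -217.47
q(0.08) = -0.37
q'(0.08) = 3.98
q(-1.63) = -1.46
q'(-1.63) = -9.41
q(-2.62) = 19.67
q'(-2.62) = -35.52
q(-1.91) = 2.00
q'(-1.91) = -15.43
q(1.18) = -1.41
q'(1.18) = -8.64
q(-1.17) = -3.93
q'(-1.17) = -1.85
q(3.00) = -62.47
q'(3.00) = -66.04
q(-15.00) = 7347.05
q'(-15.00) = -1499.20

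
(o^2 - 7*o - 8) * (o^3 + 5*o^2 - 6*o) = o^5 - 2*o^4 - 49*o^3 + 2*o^2 + 48*o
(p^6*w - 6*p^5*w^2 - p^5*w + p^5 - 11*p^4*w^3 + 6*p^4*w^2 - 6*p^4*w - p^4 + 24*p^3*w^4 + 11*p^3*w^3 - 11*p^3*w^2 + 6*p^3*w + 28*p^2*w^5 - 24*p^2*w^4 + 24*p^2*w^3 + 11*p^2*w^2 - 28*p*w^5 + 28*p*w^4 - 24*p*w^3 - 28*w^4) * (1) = p^6*w - 6*p^5*w^2 - p^5*w + p^5 - 11*p^4*w^3 + 6*p^4*w^2 - 6*p^4*w - p^4 + 24*p^3*w^4 + 11*p^3*w^3 - 11*p^3*w^2 + 6*p^3*w + 28*p^2*w^5 - 24*p^2*w^4 + 24*p^2*w^3 + 11*p^2*w^2 - 28*p*w^5 + 28*p*w^4 - 24*p*w^3 - 28*w^4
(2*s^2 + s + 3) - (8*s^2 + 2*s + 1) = -6*s^2 - s + 2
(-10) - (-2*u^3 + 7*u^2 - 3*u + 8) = 2*u^3 - 7*u^2 + 3*u - 18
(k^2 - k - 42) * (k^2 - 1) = k^4 - k^3 - 43*k^2 + k + 42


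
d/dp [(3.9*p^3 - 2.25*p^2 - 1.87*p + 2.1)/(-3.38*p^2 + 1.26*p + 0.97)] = (-13.182*p^4 + 9.828*p^3 + 2.1934*p^2 + 9.831*p - 4.4599)/(11.4244*p^4 - 8.5176*p^3 - 4.9696*p^2 + 2.4444*p + 0.9409)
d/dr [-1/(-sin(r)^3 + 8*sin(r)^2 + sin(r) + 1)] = (-3*sin(r)^2 + 16*sin(r) + 1)*cos(r)/(sin(r)*cos(r)^2 - 8*cos(r)^2 + 9)^2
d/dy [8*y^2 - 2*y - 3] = 16*y - 2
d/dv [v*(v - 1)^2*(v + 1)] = 4*v^3 - 3*v^2 - 2*v + 1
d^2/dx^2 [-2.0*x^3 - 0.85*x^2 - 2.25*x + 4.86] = -12.0*x - 1.7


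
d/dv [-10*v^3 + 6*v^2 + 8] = 6*v*(2 - 5*v)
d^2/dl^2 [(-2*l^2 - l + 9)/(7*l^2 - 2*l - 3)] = 2*(-77*l^3 + 1197*l^2 - 441*l + 213)/(343*l^6 - 294*l^5 - 357*l^4 + 244*l^3 + 153*l^2 - 54*l - 27)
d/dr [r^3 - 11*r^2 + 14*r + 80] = 3*r^2 - 22*r + 14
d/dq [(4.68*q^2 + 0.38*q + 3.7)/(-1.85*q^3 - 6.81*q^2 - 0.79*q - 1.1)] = (8.658*q^4 + 1.40599999999999*q^3 + 19.4256*q^2 + 40.098*q + 2.505)/(3.4225*q^6 + 25.197*q^5 + 49.2991*q^4 + 14.8298*q^3 + 15.6061*q^2 + 1.738*q + 1.21)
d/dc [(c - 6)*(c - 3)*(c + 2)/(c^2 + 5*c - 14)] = (c^4 + 10*c^3 - 77*c^2 + 124*c - 180)/(c^4 + 10*c^3 - 3*c^2 - 140*c + 196)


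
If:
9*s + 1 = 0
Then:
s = -1/9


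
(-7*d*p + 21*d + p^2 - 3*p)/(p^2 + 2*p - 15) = (-7*d + p)/(p + 5)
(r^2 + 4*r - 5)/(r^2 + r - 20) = (r - 1)/(r - 4)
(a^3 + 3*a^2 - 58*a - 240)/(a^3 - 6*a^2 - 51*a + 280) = (a^2 + 11*a + 30)/(a^2 + 2*a - 35)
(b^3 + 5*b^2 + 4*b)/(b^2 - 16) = b*(b + 1)/(b - 4)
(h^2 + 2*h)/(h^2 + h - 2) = h/(h - 1)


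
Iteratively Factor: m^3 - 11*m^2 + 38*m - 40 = (m - 4)*(m^2 - 7*m + 10) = (m - 4)*(m - 2)*(m - 5)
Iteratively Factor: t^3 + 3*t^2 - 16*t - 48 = (t - 4)*(t^2 + 7*t + 12) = (t - 4)*(t + 4)*(t + 3)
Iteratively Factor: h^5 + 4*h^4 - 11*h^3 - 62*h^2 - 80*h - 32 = (h + 2)*(h^4 + 2*h^3 - 15*h^2 - 32*h - 16) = (h - 4)*(h + 2)*(h^3 + 6*h^2 + 9*h + 4) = (h - 4)*(h + 2)*(h + 4)*(h^2 + 2*h + 1) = (h - 4)*(h + 1)*(h + 2)*(h + 4)*(h + 1)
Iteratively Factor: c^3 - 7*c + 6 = (c - 1)*(c^2 + c - 6) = (c - 1)*(c + 3)*(c - 2)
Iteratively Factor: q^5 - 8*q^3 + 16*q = (q + 2)*(q^4 - 2*q^3 - 4*q^2 + 8*q) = q*(q + 2)*(q^3 - 2*q^2 - 4*q + 8) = q*(q - 2)*(q + 2)*(q^2 - 4) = q*(q - 2)^2*(q + 2)*(q + 2)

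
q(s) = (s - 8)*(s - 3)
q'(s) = 2*s - 11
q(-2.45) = 56.95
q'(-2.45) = -15.90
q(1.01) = 13.91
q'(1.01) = -8.98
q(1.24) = 11.90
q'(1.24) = -8.52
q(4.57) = -5.39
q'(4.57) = -1.86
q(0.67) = 17.08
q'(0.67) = -9.66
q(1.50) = 9.75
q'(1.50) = -8.00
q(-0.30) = 27.39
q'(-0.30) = -11.60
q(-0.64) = 31.45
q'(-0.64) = -12.28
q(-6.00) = 126.00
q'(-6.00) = -23.00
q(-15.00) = 414.00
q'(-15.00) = -41.00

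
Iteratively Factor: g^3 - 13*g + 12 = (g - 3)*(g^2 + 3*g - 4) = (g - 3)*(g - 1)*(g + 4)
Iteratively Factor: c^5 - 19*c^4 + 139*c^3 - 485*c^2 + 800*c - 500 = (c - 5)*(c^4 - 14*c^3 + 69*c^2 - 140*c + 100) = (c - 5)^2*(c^3 - 9*c^2 + 24*c - 20) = (c - 5)^2*(c - 2)*(c^2 - 7*c + 10) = (c - 5)^2*(c - 2)^2*(c - 5)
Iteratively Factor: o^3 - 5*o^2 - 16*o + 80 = (o - 5)*(o^2 - 16) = (o - 5)*(o + 4)*(o - 4)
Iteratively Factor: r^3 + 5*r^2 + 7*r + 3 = (r + 1)*(r^2 + 4*r + 3) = (r + 1)^2*(r + 3)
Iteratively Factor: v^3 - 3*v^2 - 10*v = (v)*(v^2 - 3*v - 10) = v*(v - 5)*(v + 2)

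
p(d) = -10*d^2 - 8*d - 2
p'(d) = -20*d - 8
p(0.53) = -9.05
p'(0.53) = -18.60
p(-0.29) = -0.52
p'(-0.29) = -2.20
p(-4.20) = -144.80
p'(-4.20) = 76.00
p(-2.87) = -61.41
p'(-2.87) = 49.40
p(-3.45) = -93.42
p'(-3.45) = 61.00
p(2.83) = -104.73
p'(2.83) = -64.60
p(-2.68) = -52.38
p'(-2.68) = 45.60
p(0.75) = -13.62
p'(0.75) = -23.00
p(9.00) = -884.00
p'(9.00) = -188.00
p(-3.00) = -68.00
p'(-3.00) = 52.00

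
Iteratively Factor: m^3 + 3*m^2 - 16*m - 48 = (m - 4)*(m^2 + 7*m + 12) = (m - 4)*(m + 4)*(m + 3)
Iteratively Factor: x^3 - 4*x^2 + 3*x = (x - 3)*(x^2 - x) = (x - 3)*(x - 1)*(x)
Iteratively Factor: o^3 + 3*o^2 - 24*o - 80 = (o + 4)*(o^2 - o - 20) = (o + 4)^2*(o - 5)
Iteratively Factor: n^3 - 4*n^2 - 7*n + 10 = (n + 2)*(n^2 - 6*n + 5) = (n - 5)*(n + 2)*(n - 1)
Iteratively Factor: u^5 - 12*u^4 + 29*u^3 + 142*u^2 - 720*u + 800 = (u - 2)*(u^4 - 10*u^3 + 9*u^2 + 160*u - 400) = (u - 4)*(u - 2)*(u^3 - 6*u^2 - 15*u + 100) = (u - 5)*(u - 4)*(u - 2)*(u^2 - u - 20) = (u - 5)^2*(u - 4)*(u - 2)*(u + 4)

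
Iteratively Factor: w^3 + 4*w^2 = (w + 4)*(w^2) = w*(w + 4)*(w)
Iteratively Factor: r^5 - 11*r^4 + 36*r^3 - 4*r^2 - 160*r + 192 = (r + 2)*(r^4 - 13*r^3 + 62*r^2 - 128*r + 96) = (r - 2)*(r + 2)*(r^3 - 11*r^2 + 40*r - 48) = (r - 3)*(r - 2)*(r + 2)*(r^2 - 8*r + 16) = (r - 4)*(r - 3)*(r - 2)*(r + 2)*(r - 4)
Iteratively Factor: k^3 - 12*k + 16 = (k - 2)*(k^2 + 2*k - 8) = (k - 2)^2*(k + 4)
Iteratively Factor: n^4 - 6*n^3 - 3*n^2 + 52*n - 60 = (n - 5)*(n^3 - n^2 - 8*n + 12) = (n - 5)*(n - 2)*(n^2 + n - 6) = (n - 5)*(n - 2)*(n + 3)*(n - 2)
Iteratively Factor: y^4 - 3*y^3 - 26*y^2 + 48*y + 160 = (y + 4)*(y^3 - 7*y^2 + 2*y + 40) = (y - 5)*(y + 4)*(y^2 - 2*y - 8) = (y - 5)*(y - 4)*(y + 4)*(y + 2)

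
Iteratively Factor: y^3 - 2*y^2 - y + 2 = (y - 2)*(y^2 - 1) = (y - 2)*(y + 1)*(y - 1)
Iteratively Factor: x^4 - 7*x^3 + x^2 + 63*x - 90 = (x - 3)*(x^3 - 4*x^2 - 11*x + 30) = (x - 5)*(x - 3)*(x^2 + x - 6) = (x - 5)*(x - 3)*(x + 3)*(x - 2)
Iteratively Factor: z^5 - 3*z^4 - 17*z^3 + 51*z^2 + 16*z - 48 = (z + 1)*(z^4 - 4*z^3 - 13*z^2 + 64*z - 48) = (z - 4)*(z + 1)*(z^3 - 13*z + 12) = (z - 4)*(z - 3)*(z + 1)*(z^2 + 3*z - 4) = (z - 4)*(z - 3)*(z - 1)*(z + 1)*(z + 4)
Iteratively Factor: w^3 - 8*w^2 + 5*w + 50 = (w + 2)*(w^2 - 10*w + 25) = (w - 5)*(w + 2)*(w - 5)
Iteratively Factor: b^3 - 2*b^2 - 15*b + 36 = (b + 4)*(b^2 - 6*b + 9) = (b - 3)*(b + 4)*(b - 3)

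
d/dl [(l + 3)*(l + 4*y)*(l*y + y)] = y*(3*l^2 + 8*l*y + 8*l + 16*y + 3)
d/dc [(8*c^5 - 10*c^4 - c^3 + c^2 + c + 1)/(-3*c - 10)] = (-96*c^5 - 310*c^4 + 406*c^3 + 27*c^2 - 20*c - 7)/(9*c^2 + 60*c + 100)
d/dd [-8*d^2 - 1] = -16*d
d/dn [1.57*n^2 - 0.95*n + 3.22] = 3.14*n - 0.95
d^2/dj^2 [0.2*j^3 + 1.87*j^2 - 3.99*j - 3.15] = 1.2*j + 3.74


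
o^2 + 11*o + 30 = (o + 5)*(o + 6)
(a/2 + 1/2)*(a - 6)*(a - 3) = a^3/2 - 4*a^2 + 9*a/2 + 9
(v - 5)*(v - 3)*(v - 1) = v^3 - 9*v^2 + 23*v - 15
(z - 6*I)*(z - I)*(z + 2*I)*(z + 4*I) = z^4 - I*z^3 + 28*z^2 + 20*I*z + 48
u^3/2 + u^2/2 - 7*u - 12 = (u/2 + 1)*(u - 4)*(u + 3)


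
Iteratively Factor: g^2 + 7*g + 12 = (g + 3)*(g + 4)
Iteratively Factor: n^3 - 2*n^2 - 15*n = (n + 3)*(n^2 - 5*n) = (n - 5)*(n + 3)*(n)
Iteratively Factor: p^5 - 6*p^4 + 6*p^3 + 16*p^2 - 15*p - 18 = (p - 3)*(p^4 - 3*p^3 - 3*p^2 + 7*p + 6) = (p - 3)*(p + 1)*(p^3 - 4*p^2 + p + 6) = (p - 3)^2*(p + 1)*(p^2 - p - 2) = (p - 3)^2*(p - 2)*(p + 1)*(p + 1)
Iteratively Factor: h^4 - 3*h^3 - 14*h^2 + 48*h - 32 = (h - 1)*(h^3 - 2*h^2 - 16*h + 32) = (h - 1)*(h + 4)*(h^2 - 6*h + 8) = (h - 4)*(h - 1)*(h + 4)*(h - 2)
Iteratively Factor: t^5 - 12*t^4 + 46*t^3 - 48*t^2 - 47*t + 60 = (t - 1)*(t^4 - 11*t^3 + 35*t^2 - 13*t - 60) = (t - 3)*(t - 1)*(t^3 - 8*t^2 + 11*t + 20) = (t - 4)*(t - 3)*(t - 1)*(t^2 - 4*t - 5) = (t - 4)*(t - 3)*(t - 1)*(t + 1)*(t - 5)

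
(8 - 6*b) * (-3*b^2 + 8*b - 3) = 18*b^3 - 72*b^2 + 82*b - 24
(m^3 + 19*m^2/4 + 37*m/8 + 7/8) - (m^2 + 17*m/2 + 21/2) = m^3 + 15*m^2/4 - 31*m/8 - 77/8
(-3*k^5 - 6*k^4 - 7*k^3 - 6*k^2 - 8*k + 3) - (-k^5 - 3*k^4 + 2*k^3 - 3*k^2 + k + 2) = -2*k^5 - 3*k^4 - 9*k^3 - 3*k^2 - 9*k + 1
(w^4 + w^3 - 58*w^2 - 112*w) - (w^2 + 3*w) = w^4 + w^3 - 59*w^2 - 115*w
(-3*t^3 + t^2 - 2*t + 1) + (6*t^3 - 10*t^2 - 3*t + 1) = 3*t^3 - 9*t^2 - 5*t + 2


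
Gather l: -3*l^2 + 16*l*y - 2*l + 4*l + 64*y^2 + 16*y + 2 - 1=-3*l^2 + l*(16*y + 2) + 64*y^2 + 16*y + 1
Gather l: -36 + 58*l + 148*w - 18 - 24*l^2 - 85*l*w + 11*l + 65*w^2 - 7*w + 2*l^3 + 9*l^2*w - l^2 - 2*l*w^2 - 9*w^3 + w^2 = 2*l^3 + l^2*(9*w - 25) + l*(-2*w^2 - 85*w + 69) - 9*w^3 + 66*w^2 + 141*w - 54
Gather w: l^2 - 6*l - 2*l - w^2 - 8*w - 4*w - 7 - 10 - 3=l^2 - 8*l - w^2 - 12*w - 20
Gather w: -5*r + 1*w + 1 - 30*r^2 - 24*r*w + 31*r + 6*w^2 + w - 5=-30*r^2 + 26*r + 6*w^2 + w*(2 - 24*r) - 4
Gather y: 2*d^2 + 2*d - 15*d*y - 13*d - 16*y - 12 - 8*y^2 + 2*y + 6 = 2*d^2 - 11*d - 8*y^2 + y*(-15*d - 14) - 6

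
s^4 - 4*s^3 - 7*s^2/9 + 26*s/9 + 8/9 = (s - 4)*(s - 1)*(s + 1/3)*(s + 2/3)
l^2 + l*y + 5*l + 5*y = (l + 5)*(l + y)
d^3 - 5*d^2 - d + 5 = (d - 5)*(d - 1)*(d + 1)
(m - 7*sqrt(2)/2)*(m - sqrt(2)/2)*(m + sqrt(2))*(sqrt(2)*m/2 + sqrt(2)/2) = sqrt(2)*m^4/2 - 3*m^3 + sqrt(2)*m^3/2 - 9*sqrt(2)*m^2/4 - 3*m^2 - 9*sqrt(2)*m/4 + 7*m/2 + 7/2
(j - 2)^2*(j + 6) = j^3 + 2*j^2 - 20*j + 24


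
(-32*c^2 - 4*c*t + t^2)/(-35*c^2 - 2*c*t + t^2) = (32*c^2 + 4*c*t - t^2)/(35*c^2 + 2*c*t - t^2)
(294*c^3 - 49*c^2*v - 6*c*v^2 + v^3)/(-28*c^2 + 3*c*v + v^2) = (42*c^2 - 13*c*v + v^2)/(-4*c + v)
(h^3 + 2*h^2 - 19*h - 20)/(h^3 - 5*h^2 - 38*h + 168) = (h^2 + 6*h + 5)/(h^2 - h - 42)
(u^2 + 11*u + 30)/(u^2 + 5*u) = (u + 6)/u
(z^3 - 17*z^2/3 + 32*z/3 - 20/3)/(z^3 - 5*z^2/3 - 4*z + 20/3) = (z - 2)/(z + 2)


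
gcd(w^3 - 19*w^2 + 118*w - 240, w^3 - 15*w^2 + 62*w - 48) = w^2 - 14*w + 48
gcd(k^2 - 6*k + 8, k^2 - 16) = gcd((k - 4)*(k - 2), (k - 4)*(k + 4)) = k - 4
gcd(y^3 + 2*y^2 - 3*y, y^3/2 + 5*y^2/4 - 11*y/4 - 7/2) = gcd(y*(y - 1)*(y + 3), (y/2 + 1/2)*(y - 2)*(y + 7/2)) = 1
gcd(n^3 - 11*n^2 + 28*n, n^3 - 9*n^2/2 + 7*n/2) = n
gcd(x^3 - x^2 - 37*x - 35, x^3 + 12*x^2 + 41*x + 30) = x^2 + 6*x + 5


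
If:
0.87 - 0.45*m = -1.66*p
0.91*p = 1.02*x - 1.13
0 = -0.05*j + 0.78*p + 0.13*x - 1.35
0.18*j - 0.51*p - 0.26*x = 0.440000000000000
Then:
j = 12.46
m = 9.46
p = 2.04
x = 2.93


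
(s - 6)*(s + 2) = s^2 - 4*s - 12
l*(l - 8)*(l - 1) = l^3 - 9*l^2 + 8*l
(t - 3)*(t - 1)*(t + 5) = t^3 + t^2 - 17*t + 15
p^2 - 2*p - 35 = (p - 7)*(p + 5)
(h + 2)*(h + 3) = h^2 + 5*h + 6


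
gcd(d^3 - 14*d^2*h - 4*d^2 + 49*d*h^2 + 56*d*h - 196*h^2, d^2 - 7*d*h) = d - 7*h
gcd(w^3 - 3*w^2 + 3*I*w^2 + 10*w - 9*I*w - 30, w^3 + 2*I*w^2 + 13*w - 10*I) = w^2 + 3*I*w + 10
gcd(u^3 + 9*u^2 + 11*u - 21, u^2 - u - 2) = 1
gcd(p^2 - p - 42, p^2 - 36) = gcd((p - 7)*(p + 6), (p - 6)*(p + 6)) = p + 6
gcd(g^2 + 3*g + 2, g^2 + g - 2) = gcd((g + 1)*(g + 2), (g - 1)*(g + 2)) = g + 2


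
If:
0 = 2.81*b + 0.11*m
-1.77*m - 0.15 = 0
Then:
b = 0.00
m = -0.08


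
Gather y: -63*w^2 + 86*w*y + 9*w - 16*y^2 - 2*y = -63*w^2 + 9*w - 16*y^2 + y*(86*w - 2)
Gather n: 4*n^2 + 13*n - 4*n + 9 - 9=4*n^2 + 9*n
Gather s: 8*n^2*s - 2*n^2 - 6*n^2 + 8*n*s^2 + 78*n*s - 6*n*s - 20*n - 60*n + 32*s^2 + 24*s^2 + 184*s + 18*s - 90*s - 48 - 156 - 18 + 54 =-8*n^2 - 80*n + s^2*(8*n + 56) + s*(8*n^2 + 72*n + 112) - 168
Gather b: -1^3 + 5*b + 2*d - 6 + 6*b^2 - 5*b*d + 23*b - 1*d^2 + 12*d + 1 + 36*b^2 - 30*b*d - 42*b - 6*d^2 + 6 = 42*b^2 + b*(-35*d - 14) - 7*d^2 + 14*d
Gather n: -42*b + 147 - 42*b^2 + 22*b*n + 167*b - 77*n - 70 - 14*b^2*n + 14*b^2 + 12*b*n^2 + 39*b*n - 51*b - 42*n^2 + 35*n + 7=-28*b^2 + 74*b + n^2*(12*b - 42) + n*(-14*b^2 + 61*b - 42) + 84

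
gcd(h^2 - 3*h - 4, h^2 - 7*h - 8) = h + 1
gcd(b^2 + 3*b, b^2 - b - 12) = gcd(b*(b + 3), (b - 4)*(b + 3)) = b + 3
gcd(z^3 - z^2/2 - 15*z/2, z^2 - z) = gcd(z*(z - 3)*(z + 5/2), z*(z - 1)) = z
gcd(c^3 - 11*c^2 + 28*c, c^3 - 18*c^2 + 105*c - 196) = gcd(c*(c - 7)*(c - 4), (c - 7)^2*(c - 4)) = c^2 - 11*c + 28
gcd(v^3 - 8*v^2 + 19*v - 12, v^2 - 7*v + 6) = v - 1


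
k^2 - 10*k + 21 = (k - 7)*(k - 3)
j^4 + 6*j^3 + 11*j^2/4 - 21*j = j*(j - 3/2)*(j + 7/2)*(j + 4)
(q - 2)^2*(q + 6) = q^3 + 2*q^2 - 20*q + 24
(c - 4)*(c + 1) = c^2 - 3*c - 4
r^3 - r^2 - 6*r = r*(r - 3)*(r + 2)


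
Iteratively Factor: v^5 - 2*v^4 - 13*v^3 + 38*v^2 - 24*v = (v)*(v^4 - 2*v^3 - 13*v^2 + 38*v - 24) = v*(v + 4)*(v^3 - 6*v^2 + 11*v - 6) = v*(v - 3)*(v + 4)*(v^2 - 3*v + 2) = v*(v - 3)*(v - 2)*(v + 4)*(v - 1)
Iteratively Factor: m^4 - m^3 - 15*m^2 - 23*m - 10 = (m + 1)*(m^3 - 2*m^2 - 13*m - 10) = (m + 1)*(m + 2)*(m^2 - 4*m - 5) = (m - 5)*(m + 1)*(m + 2)*(m + 1)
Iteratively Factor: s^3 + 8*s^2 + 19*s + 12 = (s + 4)*(s^2 + 4*s + 3) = (s + 3)*(s + 4)*(s + 1)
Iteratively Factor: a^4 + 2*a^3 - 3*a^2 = (a - 1)*(a^3 + 3*a^2) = (a - 1)*(a + 3)*(a^2) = a*(a - 1)*(a + 3)*(a)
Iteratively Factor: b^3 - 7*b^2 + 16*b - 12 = (b - 2)*(b^2 - 5*b + 6) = (b - 3)*(b - 2)*(b - 2)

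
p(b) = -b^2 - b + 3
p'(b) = -2*b - 1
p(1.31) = -0.03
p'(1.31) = -3.62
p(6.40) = -44.36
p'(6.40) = -13.80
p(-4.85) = -15.67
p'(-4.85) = 8.70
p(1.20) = 0.36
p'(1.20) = -3.40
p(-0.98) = 3.02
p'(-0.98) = 0.96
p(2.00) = -3.00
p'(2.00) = -5.00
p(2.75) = -7.31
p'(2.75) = -6.50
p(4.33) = -20.08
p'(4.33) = -9.66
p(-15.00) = -207.00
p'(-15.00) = 29.00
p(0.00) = 3.00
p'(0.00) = -1.00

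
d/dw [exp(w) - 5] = exp(w)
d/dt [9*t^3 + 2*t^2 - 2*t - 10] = 27*t^2 + 4*t - 2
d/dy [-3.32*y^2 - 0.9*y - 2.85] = -6.64*y - 0.9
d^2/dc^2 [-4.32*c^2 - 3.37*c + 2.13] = -8.64000000000000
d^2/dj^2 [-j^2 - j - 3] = -2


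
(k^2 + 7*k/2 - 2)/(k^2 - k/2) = (k + 4)/k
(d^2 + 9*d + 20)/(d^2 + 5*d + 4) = (d + 5)/(d + 1)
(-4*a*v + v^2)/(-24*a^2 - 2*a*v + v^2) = v*(4*a - v)/(24*a^2 + 2*a*v - v^2)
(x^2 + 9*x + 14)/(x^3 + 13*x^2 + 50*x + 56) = 1/(x + 4)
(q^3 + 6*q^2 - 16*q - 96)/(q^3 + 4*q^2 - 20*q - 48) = (q + 4)/(q + 2)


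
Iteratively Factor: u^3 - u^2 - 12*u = (u - 4)*(u^2 + 3*u) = (u - 4)*(u + 3)*(u)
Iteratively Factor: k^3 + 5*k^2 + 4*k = (k)*(k^2 + 5*k + 4) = k*(k + 4)*(k + 1)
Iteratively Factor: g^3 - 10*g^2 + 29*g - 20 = (g - 5)*(g^2 - 5*g + 4) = (g - 5)*(g - 4)*(g - 1)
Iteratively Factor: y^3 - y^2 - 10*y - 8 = (y - 4)*(y^2 + 3*y + 2) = (y - 4)*(y + 2)*(y + 1)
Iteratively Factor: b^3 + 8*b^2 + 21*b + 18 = (b + 2)*(b^2 + 6*b + 9) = (b + 2)*(b + 3)*(b + 3)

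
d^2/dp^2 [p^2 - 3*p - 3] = 2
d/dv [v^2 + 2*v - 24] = 2*v + 2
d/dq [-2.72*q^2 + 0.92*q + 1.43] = 0.92 - 5.44*q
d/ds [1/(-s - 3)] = (s + 3)^(-2)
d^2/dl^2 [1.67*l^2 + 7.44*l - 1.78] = 3.34000000000000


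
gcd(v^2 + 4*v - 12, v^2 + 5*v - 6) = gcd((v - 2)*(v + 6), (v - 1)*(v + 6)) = v + 6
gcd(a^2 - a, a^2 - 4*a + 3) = a - 1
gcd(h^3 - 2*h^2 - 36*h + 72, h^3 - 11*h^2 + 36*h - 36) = h^2 - 8*h + 12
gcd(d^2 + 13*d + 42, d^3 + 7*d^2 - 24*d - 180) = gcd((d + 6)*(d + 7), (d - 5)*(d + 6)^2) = d + 6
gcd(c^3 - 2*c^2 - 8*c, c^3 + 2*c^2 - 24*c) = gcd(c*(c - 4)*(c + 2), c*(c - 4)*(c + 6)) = c^2 - 4*c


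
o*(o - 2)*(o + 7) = o^3 + 5*o^2 - 14*o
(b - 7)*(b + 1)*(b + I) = b^3 - 6*b^2 + I*b^2 - 7*b - 6*I*b - 7*I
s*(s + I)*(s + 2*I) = s^3 + 3*I*s^2 - 2*s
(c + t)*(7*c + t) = 7*c^2 + 8*c*t + t^2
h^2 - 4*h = h*(h - 4)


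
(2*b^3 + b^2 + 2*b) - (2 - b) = 2*b^3 + b^2 + 3*b - 2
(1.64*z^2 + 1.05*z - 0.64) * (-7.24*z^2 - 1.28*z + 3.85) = -11.8736*z^4 - 9.7012*z^3 + 9.6036*z^2 + 4.8617*z - 2.464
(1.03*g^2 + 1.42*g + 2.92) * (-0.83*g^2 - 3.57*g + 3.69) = -0.8549*g^4 - 4.8557*g^3 - 3.6923*g^2 - 5.1846*g + 10.7748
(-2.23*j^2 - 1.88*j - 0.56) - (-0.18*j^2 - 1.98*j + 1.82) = -2.05*j^2 + 0.1*j - 2.38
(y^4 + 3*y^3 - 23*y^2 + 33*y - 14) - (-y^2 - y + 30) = y^4 + 3*y^3 - 22*y^2 + 34*y - 44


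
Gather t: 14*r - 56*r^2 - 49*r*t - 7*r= -56*r^2 - 49*r*t + 7*r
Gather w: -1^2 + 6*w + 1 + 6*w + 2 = 12*w + 2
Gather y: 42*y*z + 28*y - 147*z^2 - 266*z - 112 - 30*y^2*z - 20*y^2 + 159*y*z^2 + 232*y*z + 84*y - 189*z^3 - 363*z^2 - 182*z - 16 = y^2*(-30*z - 20) + y*(159*z^2 + 274*z + 112) - 189*z^3 - 510*z^2 - 448*z - 128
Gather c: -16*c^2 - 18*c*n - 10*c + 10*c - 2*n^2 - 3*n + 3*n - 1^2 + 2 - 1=-16*c^2 - 18*c*n - 2*n^2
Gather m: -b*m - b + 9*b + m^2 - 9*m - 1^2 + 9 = 8*b + m^2 + m*(-b - 9) + 8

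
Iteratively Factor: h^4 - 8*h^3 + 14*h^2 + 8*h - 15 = (h - 5)*(h^3 - 3*h^2 - h + 3) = (h - 5)*(h - 1)*(h^2 - 2*h - 3) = (h - 5)*(h - 3)*(h - 1)*(h + 1)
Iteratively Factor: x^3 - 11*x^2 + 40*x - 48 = (x - 3)*(x^2 - 8*x + 16) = (x - 4)*(x - 3)*(x - 4)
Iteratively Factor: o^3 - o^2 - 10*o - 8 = (o + 1)*(o^2 - 2*o - 8) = (o - 4)*(o + 1)*(o + 2)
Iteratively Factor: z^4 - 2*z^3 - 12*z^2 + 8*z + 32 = (z - 4)*(z^3 + 2*z^2 - 4*z - 8) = (z - 4)*(z + 2)*(z^2 - 4) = (z - 4)*(z - 2)*(z + 2)*(z + 2)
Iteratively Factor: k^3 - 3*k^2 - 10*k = (k)*(k^2 - 3*k - 10) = k*(k + 2)*(k - 5)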